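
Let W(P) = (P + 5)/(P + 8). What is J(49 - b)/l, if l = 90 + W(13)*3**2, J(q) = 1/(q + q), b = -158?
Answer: 7/283176 ≈ 2.4720e-5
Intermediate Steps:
W(P) = (5 + P)/(8 + P)
J(q) = 1/(2*q)
l = 684/7 (l = 90 + ((5 + 13)/(8 + 13))*3**2 = 90 + (18/21)*9 = 90 + ((1/21)*18)*9 = 90 + (6/7)*9 = 90 + 54/7 = 684/7 ≈ 97.714)
J(49 - b)/l = (1/(2*(49 - 1*(-158))))/(684/7) = (1/(2*(49 + 158)))*(7/684) = ((1/2)/207)*(7/684) = ((1/2)*(1/207))*(7/684) = (1/414)*(7/684) = 7/283176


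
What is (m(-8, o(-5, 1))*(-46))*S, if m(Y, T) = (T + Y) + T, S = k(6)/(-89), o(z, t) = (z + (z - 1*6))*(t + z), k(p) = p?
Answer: 33120/89 ≈ 372.13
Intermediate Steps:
o(z, t) = (-6 + 2*z)*(t + z) (o(z, t) = (z + (z - 6))*(t + z) = (z + (-6 + z))*(t + z) = (-6 + 2*z)*(t + z))
S = -6/89 (S = 6/(-89) = 6*(-1/89) = -6/89 ≈ -0.067416)
m(Y, T) = Y + 2*T
(m(-8, o(-5, 1))*(-46))*S = ((-8 + 2*(-6*1 - 6*(-5) + 2*(-5)² + 2*1*(-5)))*(-46))*(-6/89) = ((-8 + 2*(-6 + 30 + 2*25 - 10))*(-46))*(-6/89) = ((-8 + 2*(-6 + 30 + 50 - 10))*(-46))*(-6/89) = ((-8 + 2*64)*(-46))*(-6/89) = ((-8 + 128)*(-46))*(-6/89) = (120*(-46))*(-6/89) = -5520*(-6/89) = 33120/89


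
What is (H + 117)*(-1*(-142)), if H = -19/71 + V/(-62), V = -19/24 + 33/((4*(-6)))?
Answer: 3084059/186 ≈ 16581.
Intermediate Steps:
V = -13/6 (V = -19*1/24 + 33/(-24) = -19/24 + 33*(-1/24) = -19/24 - 11/8 = -13/6 ≈ -2.1667)
H = -6145/26412 (H = -19/71 - 13/6/(-62) = -19*1/71 - 13/6*(-1/62) = -19/71 + 13/372 = -6145/26412 ≈ -0.23266)
(H + 117)*(-1*(-142)) = (-6145/26412 + 117)*(-1*(-142)) = (3084059/26412)*142 = 3084059/186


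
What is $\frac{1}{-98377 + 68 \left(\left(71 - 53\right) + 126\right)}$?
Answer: $- \frac{1}{88585} \approx -1.1289 \cdot 10^{-5}$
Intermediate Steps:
$\frac{1}{-98377 + 68 \left(\left(71 - 53\right) + 126\right)} = \frac{1}{-98377 + 68 \left(18 + 126\right)} = \frac{1}{-98377 + 68 \cdot 144} = \frac{1}{-98377 + 9792} = \frac{1}{-88585} = - \frac{1}{88585}$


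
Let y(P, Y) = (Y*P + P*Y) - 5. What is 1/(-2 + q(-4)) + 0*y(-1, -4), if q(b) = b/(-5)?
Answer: -⅚ ≈ -0.83333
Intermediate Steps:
q(b) = -b/5 (q(b) = b*(-⅕) = -b/5)
y(P, Y) = -5 + 2*P*Y (y(P, Y) = (P*Y + P*Y) - 5 = 2*P*Y - 5 = -5 + 2*P*Y)
1/(-2 + q(-4)) + 0*y(-1, -4) = 1/(-2 - ⅕*(-4)) + 0*(-5 + 2*(-1)*(-4)) = 1/(-2 + ⅘) + 0*(-5 + 8) = 1/(-6/5) + 0*3 = -⅚ + 0 = -⅚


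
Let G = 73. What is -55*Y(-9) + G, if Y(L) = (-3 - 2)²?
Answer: -1302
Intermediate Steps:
Y(L) = 25 (Y(L) = (-5)² = 25)
-55*Y(-9) + G = -55*25 + 73 = -1375 + 73 = -1302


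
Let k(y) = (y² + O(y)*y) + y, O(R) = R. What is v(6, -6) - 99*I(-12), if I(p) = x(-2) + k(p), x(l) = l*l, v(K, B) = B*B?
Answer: -27684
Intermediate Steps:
v(K, B) = B²
x(l) = l²
k(y) = y + 2*y² (k(y) = (y² + y*y) + y = (y² + y²) + y = 2*y² + y = y + 2*y²)
I(p) = 4 + p*(1 + 2*p) (I(p) = (-2)² + p*(1 + 2*p) = 4 + p*(1 + 2*p))
v(6, -6) - 99*I(-12) = (-6)² - 99*(4 - 12*(1 + 2*(-12))) = 36 - 99*(4 - 12*(1 - 24)) = 36 - 99*(4 - 12*(-23)) = 36 - 99*(4 + 276) = 36 - 99*280 = 36 - 27720 = -27684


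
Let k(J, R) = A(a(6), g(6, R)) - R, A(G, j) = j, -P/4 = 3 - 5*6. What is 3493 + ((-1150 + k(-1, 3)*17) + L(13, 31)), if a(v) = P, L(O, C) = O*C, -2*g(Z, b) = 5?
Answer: 5305/2 ≈ 2652.5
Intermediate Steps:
P = 108 (P = -4*(3 - 5*6) = -4*(3 - 30) = -4*(-27) = 108)
g(Z, b) = -5/2 (g(Z, b) = -½*5 = -5/2)
L(O, C) = C*O
a(v) = 108
k(J, R) = -5/2 - R
3493 + ((-1150 + k(-1, 3)*17) + L(13, 31)) = 3493 + ((-1150 + (-5/2 - 1*3)*17) + 31*13) = 3493 + ((-1150 + (-5/2 - 3)*17) + 403) = 3493 + ((-1150 - 11/2*17) + 403) = 3493 + ((-1150 - 187/2) + 403) = 3493 + (-2487/2 + 403) = 3493 - 1681/2 = 5305/2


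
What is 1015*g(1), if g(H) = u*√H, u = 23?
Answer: 23345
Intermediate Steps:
g(H) = 23*√H
1015*g(1) = 1015*(23*√1) = 1015*(23*1) = 1015*23 = 23345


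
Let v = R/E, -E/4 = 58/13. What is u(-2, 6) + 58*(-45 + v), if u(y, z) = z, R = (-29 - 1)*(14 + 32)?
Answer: 1881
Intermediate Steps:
R = -1380 (R = -30*46 = -1380)
E = -232/13 ≈ -17.846
v = 4485/58 (v = -1380/(-232/13) = -1380*(-13/232) = 4485/58 ≈ 77.328)
u(-2, 6) + 58*(-45 + v) = 6 + 58*(-45 + 4485/58) = 6 + 58*(1875/58) = 6 + 1875 = 1881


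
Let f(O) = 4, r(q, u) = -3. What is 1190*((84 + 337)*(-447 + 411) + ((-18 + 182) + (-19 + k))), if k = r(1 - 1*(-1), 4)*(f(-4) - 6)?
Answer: -17855950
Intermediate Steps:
k = 6 (k = -3*(4 - 6) = -3*(-2) = 6)
1190*((84 + 337)*(-447 + 411) + ((-18 + 182) + (-19 + k))) = 1190*((84 + 337)*(-447 + 411) + ((-18 + 182) + (-19 + 6))) = 1190*(421*(-36) + (164 - 13)) = 1190*(-15156 + 151) = 1190*(-15005) = -17855950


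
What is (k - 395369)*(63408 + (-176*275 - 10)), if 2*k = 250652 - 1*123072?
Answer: -4973021842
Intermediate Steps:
k = 63790 (k = (250652 - 1*123072)/2 = (250652 - 123072)/2 = (1/2)*127580 = 63790)
(k - 395369)*(63408 + (-176*275 - 10)) = (63790 - 395369)*(63408 + (-176*275 - 10)) = -331579*(63408 + (-48400 - 10)) = -331579*(63408 - 48410) = -331579*14998 = -4973021842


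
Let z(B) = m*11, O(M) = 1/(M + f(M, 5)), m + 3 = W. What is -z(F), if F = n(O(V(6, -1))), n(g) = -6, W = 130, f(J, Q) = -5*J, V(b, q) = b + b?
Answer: -1397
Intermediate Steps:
V(b, q) = 2*b
m = 127 (m = -3 + 130 = 127)
O(M) = -1/(4*M) (O(M) = 1/(M - 5*M) = 1/(-4*M) = -1/(4*M))
F = -6
z(B) = 1397 (z(B) = 127*11 = 1397)
-z(F) = -1*1397 = -1397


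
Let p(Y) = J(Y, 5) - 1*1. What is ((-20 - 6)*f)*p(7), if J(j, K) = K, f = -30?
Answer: 3120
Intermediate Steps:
p(Y) = 4 (p(Y) = 5 - 1*1 = 5 - 1 = 4)
((-20 - 6)*f)*p(7) = ((-20 - 6)*(-30))*4 = -26*(-30)*4 = 780*4 = 3120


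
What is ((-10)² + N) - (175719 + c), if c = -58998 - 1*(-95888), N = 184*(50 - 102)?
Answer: -222077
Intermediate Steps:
N = -9568 (N = 184*(-52) = -9568)
c = 36890 (c = -58998 + 95888 = 36890)
((-10)² + N) - (175719 + c) = ((-10)² - 9568) - (175719 + 36890) = (100 - 9568) - 1*212609 = -9468 - 212609 = -222077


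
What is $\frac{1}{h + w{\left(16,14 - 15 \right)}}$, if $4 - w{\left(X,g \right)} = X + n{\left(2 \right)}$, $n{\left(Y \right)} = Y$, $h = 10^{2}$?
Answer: $\frac{1}{86} \approx 0.011628$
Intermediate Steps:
$h = 100$
$w{\left(X,g \right)} = 2 - X$ ($w{\left(X,g \right)} = 4 - \left(X + 2\right) = 4 - \left(2 + X\right) = 2 - X$)
$\frac{1}{h + w{\left(16,14 - 15 \right)}} = \frac{1}{100 + \left(2 - 16\right)} = \frac{1}{100 - 14} = \frac{1}{86}$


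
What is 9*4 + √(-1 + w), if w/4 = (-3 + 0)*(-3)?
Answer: 36 + √35 ≈ 41.916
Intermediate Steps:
w = 36 (w = 4*((-3 + 0)*(-3)) = 4*(-3*(-3)) = 4*9 = 36)
9*4 + √(-1 + w) = 9*4 + √(-1 + 36) = 36 + √35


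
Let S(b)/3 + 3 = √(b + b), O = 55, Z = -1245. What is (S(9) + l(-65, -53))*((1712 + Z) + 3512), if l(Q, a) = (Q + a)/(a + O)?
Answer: -270572 + 35811*√2 ≈ -2.1993e+5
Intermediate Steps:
S(b) = -9 + 3*√2*√b (S(b) = -9 + 3*√(b + b) = -9 + 3*√(2*b) = -9 + 3*(√2*√b) = -9 + 3*√2*√b)
l(Q, a) = (Q + a)/(55 + a) (l(Q, a) = (Q + a)/(a + 55) = (Q + a)/(55 + a))
(S(9) + l(-65, -53))*((1712 + Z) + 3512) = ((-9 + 3*√2*√9) + (-65 - 53)/(55 - 53))*((1712 - 1245) + 3512) = ((-9 + 3*√2*3) - 118/2)*(467 + 3512) = ((-9 + 9*√2) + (½)*(-118))*3979 = ((-9 + 9*√2) - 59)*3979 = (-68 + 9*√2)*3979 = -270572 + 35811*√2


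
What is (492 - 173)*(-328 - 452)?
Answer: -248820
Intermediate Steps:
(492 - 173)*(-328 - 452) = 319*(-780) = -248820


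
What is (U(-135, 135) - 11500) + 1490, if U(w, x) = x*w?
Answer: -28235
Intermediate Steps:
U(w, x) = w*x
(U(-135, 135) - 11500) + 1490 = (-135*135 - 11500) + 1490 = (-18225 - 11500) + 1490 = -29725 + 1490 = -28235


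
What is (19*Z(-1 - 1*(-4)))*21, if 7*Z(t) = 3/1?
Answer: 171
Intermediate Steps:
Z(t) = 3/7 (Z(t) = (3/1)/7 = (3*1)/7 = (⅐)*3 = 3/7)
(19*Z(-1 - 1*(-4)))*21 = (19*(3/7))*21 = (57/7)*21 = 171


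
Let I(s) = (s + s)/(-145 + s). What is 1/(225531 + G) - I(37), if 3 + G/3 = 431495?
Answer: 18746771/27360126 ≈ 0.68519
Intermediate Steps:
G = 1294476 (G = -9 + 3*431495 = -9 + 1294485 = 1294476)
I(s) = 2*s/(-145 + s) (I(s) = (2*s)/(-145 + s) = 2*s/(-145 + s))
1/(225531 + G) - I(37) = 1/(225531 + 1294476) - 2*37/(-145 + 37) = 1/1520007 - 2*37/(-108) = 1/1520007 - 2*37*(-1)/108 = 1/1520007 - 1*(-37/54) = 1/1520007 + 37/54 = 18746771/27360126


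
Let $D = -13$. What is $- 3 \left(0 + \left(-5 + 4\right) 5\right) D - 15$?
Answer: $-210$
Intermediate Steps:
$- 3 \left(0 + \left(-5 + 4\right) 5\right) D - 15 = - 3 \left(0 + \left(-5 + 4\right) 5\right) \left(-13\right) - 15 = - 3 \left(0 - 5\right) \left(-13\right) - 15 = \left(-3\right) \left(-5\right) \left(-13\right) - 15 = 15 \left(-13\right) - 15 = -195 - 15 = -210$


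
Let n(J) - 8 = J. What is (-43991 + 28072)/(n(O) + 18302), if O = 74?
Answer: -15919/18384 ≈ -0.86592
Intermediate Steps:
n(J) = 8 + J
(-43991 + 28072)/(n(O) + 18302) = (-43991 + 28072)/((8 + 74) + 18302) = -15919/(82 + 18302) = -15919/18384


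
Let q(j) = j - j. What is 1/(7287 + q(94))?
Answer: 1/7287 ≈ 0.00013723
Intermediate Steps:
q(j) = 0
1/(7287 + q(94)) = 1/(7287 + 0) = 1/7287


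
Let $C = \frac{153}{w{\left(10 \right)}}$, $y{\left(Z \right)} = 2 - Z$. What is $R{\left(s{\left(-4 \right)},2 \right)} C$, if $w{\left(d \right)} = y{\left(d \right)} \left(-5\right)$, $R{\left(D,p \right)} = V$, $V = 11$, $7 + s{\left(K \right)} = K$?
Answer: $\frac{1683}{40} \approx 42.075$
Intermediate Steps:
$s{\left(K \right)} = -7 + K$
$R{\left(D,p \right)} = 11$
$w{\left(d \right)} = -10 + 5 d$ ($w{\left(d \right)} = \left(2 - d\right) \left(-5\right) = -10 + 5 d$)
$C = \frac{153}{40}$ ($C = \frac{153}{-10 + 5 \cdot 10} = \frac{153}{-10 + 50} = \frac{153}{40} \approx 3.825$)
$R{\left(s{\left(-4 \right)},2 \right)} C = 11 \cdot \frac{153}{40} = \frac{1683}{40}$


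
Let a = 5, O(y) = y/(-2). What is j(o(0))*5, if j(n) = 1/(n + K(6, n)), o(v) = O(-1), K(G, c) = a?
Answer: 10/11 ≈ 0.90909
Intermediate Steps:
O(y) = -y/2 (O(y) = y*(-½) = -y/2)
K(G, c) = 5
o(v) = ½ (o(v) = -½*(-1) = ½)
j(n) = 1/(5 + n) (j(n) = 1/(n + 5) = 1/(5 + n))
j(o(0))*5 = 5/(5 + ½) = 5/(11/2) = (2/11)*5 = 10/11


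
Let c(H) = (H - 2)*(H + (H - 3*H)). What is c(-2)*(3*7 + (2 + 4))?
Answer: -216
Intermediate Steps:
c(H) = -H*(-2 + H) (c(H) = (-2 + H)*(H - 2*H) = (-2 + H)*(-H) = -H*(-2 + H))
c(-2)*(3*7 + (2 + 4)) = (-2*(2 - 1*(-2)))*(3*7 + (2 + 4)) = (-2*(2 + 2))*(21 + 6) = -2*4*27 = -8*27 = -216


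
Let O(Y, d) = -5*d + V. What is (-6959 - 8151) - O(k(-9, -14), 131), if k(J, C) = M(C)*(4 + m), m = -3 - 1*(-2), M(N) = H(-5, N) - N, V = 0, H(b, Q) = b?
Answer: -14455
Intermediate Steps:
M(N) = -5 - N
m = -1 (m = -3 + 2 = -1)
k(J, C) = -15 - 3*C (k(J, C) = (-5 - C)*(4 - 1) = (-5 - C)*3 = -15 - 3*C)
O(Y, d) = -5*d (O(Y, d) = -5*d + 0 = -5*d)
(-6959 - 8151) - O(k(-9, -14), 131) = (-6959 - 8151) - (-5)*131 = -15110 - 1*(-655) = -15110 + 655 = -14455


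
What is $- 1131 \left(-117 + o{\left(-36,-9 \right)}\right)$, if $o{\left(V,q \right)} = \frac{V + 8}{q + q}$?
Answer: $\frac{391703}{3} \approx 1.3057 \cdot 10^{5}$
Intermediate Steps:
$o{\left(V,q \right)} = \frac{8 + V}{2 q}$
$- 1131 \left(-117 + o{\left(-36,-9 \right)}\right) = - 1131 \left(-117 + \frac{8 - 36}{2 \left(-9\right)}\right) = - 1131 \left(-117 + \frac{1}{2} \left(- \frac{1}{9}\right) \left(-28\right)\right) = - 1131 \left(-117 + \frac{14}{9}\right) = \left(-1131\right) \left(- \frac{1039}{9}\right) = \frac{391703}{3}$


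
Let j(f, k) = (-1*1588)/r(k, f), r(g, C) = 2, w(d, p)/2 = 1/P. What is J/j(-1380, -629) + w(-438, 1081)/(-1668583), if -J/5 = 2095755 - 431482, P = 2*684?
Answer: 4748631756121493/453100376484 ≈ 10480.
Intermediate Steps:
P = 1368
w(d, p) = 1/684 (w(d, p) = 2/1368 = 2*(1/1368) = 1/684)
J = -8321365 (J = -5*(2095755 - 431482) = -5*1664273 = -8321365)
j(f, k) = -794 (j(f, k) = -1*1588/2 = -1588*½ = -794)
J/j(-1380, -629) + w(-438, 1081)/(-1668583) = -8321365/(-794) + (1/684)/(-1668583) = -8321365*(-1/794) + (1/684)*(-1/1668583) = 8321365/794 - 1/1141310772 = 4748631756121493/453100376484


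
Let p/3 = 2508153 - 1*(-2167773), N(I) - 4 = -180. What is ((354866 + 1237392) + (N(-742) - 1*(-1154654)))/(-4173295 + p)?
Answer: 2746736/9854483 ≈ 0.27873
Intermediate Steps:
N(I) = -176 (N(I) = 4 - 180 = -176)
p = 14027778 (p = 3*(2508153 - 1*(-2167773)) = 3*(2508153 + 2167773) = 3*4675926 = 14027778)
((354866 + 1237392) + (N(-742) - 1*(-1154654)))/(-4173295 + p) = ((354866 + 1237392) + (-176 - 1*(-1154654)))/(-4173295 + 14027778) = (1592258 + (-176 + 1154654))/9854483 = (1592258 + 1154478)*(1/9854483) = 2746736*(1/9854483) = 2746736/9854483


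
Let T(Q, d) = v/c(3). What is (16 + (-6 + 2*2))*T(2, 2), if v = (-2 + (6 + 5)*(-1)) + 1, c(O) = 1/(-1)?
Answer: 168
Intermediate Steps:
c(O) = -1
v = -12 (v = (-2 + 11*(-1)) + 1 = (-2 - 11) + 1 = -13 + 1 = -12)
T(Q, d) = 12 (T(Q, d) = -12/(-1) = -12*(-1) = 12)
(16 + (-6 + 2*2))*T(2, 2) = (16 + (-6 + 2*2))*12 = (16 + (-6 + 4))*12 = (16 - 2)*12 = 14*12 = 168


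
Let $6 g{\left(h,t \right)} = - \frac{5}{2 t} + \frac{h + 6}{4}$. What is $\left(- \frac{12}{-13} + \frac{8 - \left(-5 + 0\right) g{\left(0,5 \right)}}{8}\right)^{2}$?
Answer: $\frac{1600225}{389376} \approx 4.1097$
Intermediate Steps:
$g{\left(h,t \right)} = \frac{1}{4} - \frac{5}{12 t} + \frac{h}{24}$ ($g{\left(h,t \right)} = \frac{- \frac{5}{2 t} + \frac{h + 6}{4}}{6} = \frac{- 5 \frac{1}{2 t} + \left(6 + h\right) \frac{1}{4}}{6} = \frac{- \frac{5}{2 t} + \left(\frac{3}{2} + \frac{h}{4}\right)}{6} = \frac{\frac{3}{2} - \frac{5}{2 t} + \frac{h}{4}}{6} = \frac{1}{4} - \frac{5}{12 t} + \frac{h}{24}$)
$\left(- \frac{12}{-13} + \frac{8 - \left(-5 + 0\right) g{\left(0,5 \right)}}{8}\right)^{2} = \left(- \frac{12}{-13} + \frac{8 - \left(-5 + 0\right) \frac{-10 + 5 \left(6 + 0\right)}{24 \cdot 5}}{8}\right)^{2} = \left(\left(-12\right) \left(- \frac{1}{13}\right) + \left(8 - - 5 \cdot \frac{1}{24} \cdot \frac{1}{5} \left(-10 + 5 \cdot 6\right)\right) \frac{1}{8}\right)^{2} = \left(\frac{12}{13} + \left(8 - - 5 \cdot \frac{1}{24} \cdot \frac{1}{5} \left(-10 + 30\right)\right) \frac{1}{8}\right)^{2} = \left(\frac{12}{13} + \left(8 - - 5 \cdot \frac{1}{24} \cdot \frac{1}{5} \cdot 20\right) \frac{1}{8}\right)^{2} = \left(\frac{12}{13} + \left(8 - \left(-5\right) \frac{1}{6}\right) \frac{1}{8}\right)^{2} = \left(\frac{12}{13} + \left(8 - - \frac{5}{6}\right) \frac{1}{8}\right)^{2} = \left(\frac{12}{13} + \left(8 + \frac{5}{6}\right) \frac{1}{8}\right)^{2} = \left(\frac{12}{13} + \frac{53}{6} \cdot \frac{1}{8}\right)^{2} = \left(\frac{12}{13} + \frac{53}{48}\right)^{2} = \left(\frac{1265}{624}\right)^{2} = \frac{1600225}{389376}$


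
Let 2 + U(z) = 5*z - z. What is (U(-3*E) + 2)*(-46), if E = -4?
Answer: -2208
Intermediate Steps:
U(z) = -2 + 4*z (U(z) = -2 + (5*z - z) = -2 + 4*z)
(U(-3*E) + 2)*(-46) = ((-2 + 4*(-3*(-4))) + 2)*(-46) = ((-2 + 4*12) + 2)*(-46) = ((-2 + 48) + 2)*(-46) = (46 + 2)*(-46) = 48*(-46) = -2208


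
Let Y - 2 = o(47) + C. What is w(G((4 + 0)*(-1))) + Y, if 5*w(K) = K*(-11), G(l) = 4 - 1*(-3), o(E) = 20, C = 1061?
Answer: 5338/5 ≈ 1067.6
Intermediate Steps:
G(l) = 7 (G(l) = 4 + 3 = 7)
w(K) = -11*K/5 (w(K) = (K*(-11))/5 = (-11*K)/5 = -11*K/5)
Y = 1083 (Y = 2 + (20 + 1061) = 2 + 1081 = 1083)
w(G((4 + 0)*(-1))) + Y = -11/5*7 + 1083 = -77/5 + 1083 = 5338/5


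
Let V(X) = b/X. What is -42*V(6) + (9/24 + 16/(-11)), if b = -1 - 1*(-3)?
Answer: -1327/88 ≈ -15.080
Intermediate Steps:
b = 2 (b = -1 + 3 = 2)
V(X) = 2/X
-42*V(6) + (9/24 + 16/(-11)) = -84/6 + (9/24 + 16/(-11)) = -84/6 + (9*(1/24) + 16*(-1/11)) = -42*⅓ + (3/8 - 16/11) = -14 - 95/88 = -1327/88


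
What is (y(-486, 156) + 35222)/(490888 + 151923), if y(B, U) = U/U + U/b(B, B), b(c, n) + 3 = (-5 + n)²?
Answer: 4245745275/77483795129 ≈ 0.054795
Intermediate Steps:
b(c, n) = -3 + (-5 + n)²
y(B, U) = 1 + U/(-3 + (-5 + B)²) (y(B, U) = U/U + U/(-3 + (-5 + B)²) = 1 + U/(-3 + (-5 + B)²))
(y(-486, 156) + 35222)/(490888 + 151923) = ((-3 + 156 + (-5 - 486)²)/(-3 + (-5 - 486)²) + 35222)/(490888 + 151923) = ((-3 + 156 + (-491)²)/(-3 + (-491)²) + 35222)/642811 = ((-3 + 156 + 241081)/(-3 + 241081) + 35222)*(1/642811) = (241234/241078 + 35222)*(1/642811) = ((1/241078)*241234 + 35222)*(1/642811) = (120617/120539 + 35222)*(1/642811) = (4245745275/120539)*(1/642811) = 4245745275/77483795129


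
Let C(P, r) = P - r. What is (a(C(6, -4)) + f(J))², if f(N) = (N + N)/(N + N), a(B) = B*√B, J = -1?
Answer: 1001 + 20*√10 ≈ 1064.2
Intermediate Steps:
a(B) = B^(3/2)
f(N) = 1 (f(N) = (2*N)/((2*N)) = (2*N)*(1/(2*N)) = 1)
(a(C(6, -4)) + f(J))² = ((6 - 1*(-4))^(3/2) + 1)² = ((6 + 4)^(3/2) + 1)² = (10^(3/2) + 1)² = (10*√10 + 1)² = (1 + 10*√10)²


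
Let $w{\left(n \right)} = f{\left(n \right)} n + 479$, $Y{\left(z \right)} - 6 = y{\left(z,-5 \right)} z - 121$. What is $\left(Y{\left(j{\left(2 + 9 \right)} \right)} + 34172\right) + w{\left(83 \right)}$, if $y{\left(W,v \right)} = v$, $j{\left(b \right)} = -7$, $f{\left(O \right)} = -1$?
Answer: $34488$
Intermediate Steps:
$Y{\left(z \right)} = -115 - 5 z$ ($Y{\left(z \right)} = 6 - \left(121 + 5 z\right) = -115 - 5 z$)
$w{\left(n \right)} = 479 - n$ ($w{\left(n \right)} = - n + 479 = 479 - n$)
$\left(Y{\left(j{\left(2 + 9 \right)} \right)} + 34172\right) + w{\left(83 \right)} = \left(\left(-115 - -35\right) + 34172\right) + \left(479 - 83\right) = \left(\left(-115 + 35\right) + 34172\right) + \left(479 - 83\right) = \left(-80 + 34172\right) + 396 = 34092 + 396 = 34488$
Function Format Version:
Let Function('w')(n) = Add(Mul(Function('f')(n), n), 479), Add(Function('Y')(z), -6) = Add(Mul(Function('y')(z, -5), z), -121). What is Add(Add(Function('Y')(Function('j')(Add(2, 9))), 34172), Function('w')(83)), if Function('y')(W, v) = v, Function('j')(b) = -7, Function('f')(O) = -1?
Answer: 34488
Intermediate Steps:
Function('Y')(z) = Add(-115, Mul(-5, z)) (Function('Y')(z) = Add(6, Add(Mul(-5, z), -121)) = Add(6, Add(-121, Mul(-5, z))) = Add(-115, Mul(-5, z)))
Function('w')(n) = Add(479, Mul(-1, n)) (Function('w')(n) = Add(Mul(-1, n), 479) = Add(479, Mul(-1, n)))
Add(Add(Function('Y')(Function('j')(Add(2, 9))), 34172), Function('w')(83)) = Add(Add(Add(-115, Mul(-5, -7)), 34172), Add(479, Mul(-1, 83))) = Add(Add(Add(-115, 35), 34172), Add(479, -83)) = Add(Add(-80, 34172), 396) = Add(34092, 396) = 34488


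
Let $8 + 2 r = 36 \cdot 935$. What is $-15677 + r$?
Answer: $1149$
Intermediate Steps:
$r = 16826$ ($r = -4 + \frac{36 \cdot 935}{2} = -4 + \frac{1}{2} \cdot 33660 = -4 + 16830 = 16826$)
$-15677 + r = -15677 + 16826 = 1149$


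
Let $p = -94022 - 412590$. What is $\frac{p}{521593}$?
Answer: $- \frac{506612}{521593} \approx -0.97128$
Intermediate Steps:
$p = -506612$
$\frac{p}{521593} = - \frac{506612}{521593}$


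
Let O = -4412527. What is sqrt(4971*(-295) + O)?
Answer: 2*I*sqrt(1469743) ≈ 2424.7*I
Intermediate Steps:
sqrt(4971*(-295) + O) = sqrt(4971*(-295) - 4412527) = sqrt(-1466445 - 4412527) = sqrt(-5878972) = 2*I*sqrt(1469743)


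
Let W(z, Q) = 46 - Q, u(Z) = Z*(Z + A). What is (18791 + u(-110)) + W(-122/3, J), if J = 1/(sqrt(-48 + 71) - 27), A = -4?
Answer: 22152189/706 + sqrt(23)/706 ≈ 31377.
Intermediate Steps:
J = 1/(-27 + sqrt(23)) (J = 1/(sqrt(23) - 27) = 1/(-27 + sqrt(23)) ≈ -0.045037)
u(Z) = Z*(-4 + Z) (u(Z) = Z*(Z - 4) = Z*(-4 + Z))
(18791 + u(-110)) + W(-122/3, J) = (18791 - 110*(-4 - 110)) + (46 - (-27/706 - sqrt(23)/706)) = (18791 - 110*(-114)) + (46 + (27/706 + sqrt(23)/706)) = (18791 + 12540) + (32503/706 + sqrt(23)/706) = 31331 + (32503/706 + sqrt(23)/706) = 22152189/706 + sqrt(23)/706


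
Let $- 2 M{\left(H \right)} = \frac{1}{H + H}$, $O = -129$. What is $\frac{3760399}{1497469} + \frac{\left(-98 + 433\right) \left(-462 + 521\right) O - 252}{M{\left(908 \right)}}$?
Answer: $\frac{13868616249293695}{1497469} \approx 9.2614 \cdot 10^{9}$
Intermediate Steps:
$M{\left(H \right)} = - \frac{1}{4 H}$ ($M{\left(H \right)} = - \frac{1}{2 \left(H + H\right)} = - \frac{1}{2 \cdot 2 H} = - \frac{\frac{1}{2} \frac{1}{H}}{2} = - \frac{1}{4 H}$)
$\frac{3760399}{1497469} + \frac{\left(-98 + 433\right) \left(-462 + 521\right) O - 252}{M{\left(908 \right)}} = \frac{3760399}{1497469} + \frac{\left(-98 + 433\right) \left(-462 + 521\right) \left(-129\right) - 252}{\left(- \frac{1}{4}\right) \frac{1}{908}} = 3760399 \cdot \frac{1}{1497469} + \frac{335 \cdot 59 \left(-129\right) - 252}{\left(- \frac{1}{4}\right) \frac{1}{908}} = \frac{3760399}{1497469} + \frac{19765 \left(-129\right) - 252}{- \frac{1}{3632}} = \frac{3760399}{1497469} + \left(-2549685 - 252\right) \left(-3632\right) = \frac{3760399}{1497469} - -9261371184 = \frac{3760399}{1497469} + 9261371184 = \frac{13868616249293695}{1497469}$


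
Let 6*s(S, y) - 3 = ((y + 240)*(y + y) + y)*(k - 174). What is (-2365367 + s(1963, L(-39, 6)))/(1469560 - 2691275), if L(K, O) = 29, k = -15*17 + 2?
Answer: 10433318/3665145 ≈ 2.8466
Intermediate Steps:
k = -253 (k = -255 + 2 = -253)
s(S, y) = ½ - 427*y/6 - 427*y*(240 + y)/3 (s(S, y) = ½ + (((y + 240)*(y + y) + y)*(-253 - 174))/6 = ½ + (((240 + y)*(2*y) + y)*(-427))/6 = ½ + ((2*y*(240 + y) + y)*(-427))/6 = ½ + ((y + 2*y*(240 + y))*(-427))/6 = ½ + (-427*y - 854*y*(240 + y))/6 = ½ + (-427*y/6 - 427*y*(240 + y)/3) = ½ - 427*y/6 - 427*y*(240 + y)/3)
(-2365367 + s(1963, L(-39, 6)))/(1469560 - 2691275) = (-2365367 + (½ - 205387/6*29 - 427/3*29²))/(1469560 - 2691275) = (-2365367 + (½ - 5956223/6 - 427/3*841))/(-1221715) = (-2365367 + (½ - 5956223/6 - 359107/3))*(-1/1221715) = (-2365367 - 3337217/3)*(-1/1221715) = -10433318/3*(-1/1221715) = 10433318/3665145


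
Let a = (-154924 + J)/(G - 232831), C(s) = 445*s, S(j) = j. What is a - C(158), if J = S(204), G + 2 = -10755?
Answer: -4281629390/60897 ≈ -70309.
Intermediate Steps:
G = -10757 (G = -2 - 10755 = -10757)
J = 204
a = 38680/60897 (a = (-154924 + 204)/(-10757 - 232831) = -154720/(-243588) = -154720*(-1/243588) = 38680/60897 ≈ 0.63517)
a - C(158) = 38680/60897 - 445*158 = 38680/60897 - 1*70310 = 38680/60897 - 70310 = -4281629390/60897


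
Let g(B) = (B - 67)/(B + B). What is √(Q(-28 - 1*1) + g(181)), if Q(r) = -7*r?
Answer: 40*√4163/181 ≈ 14.259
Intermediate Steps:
g(B) = (-67 + B)/(2*B) (g(B) = (-67 + B)/((2*B)) = (-67 + B)*(1/(2*B)) = (-67 + B)/(2*B))
√(Q(-28 - 1*1) + g(181)) = √(-7*(-28 - 1*1) + (½)*(-67 + 181)/181) = √(-7*(-28 - 1) + (½)*(1/181)*114) = √(-7*(-29) + 57/181) = √(203 + 57/181) = √(36800/181) = 40*√4163/181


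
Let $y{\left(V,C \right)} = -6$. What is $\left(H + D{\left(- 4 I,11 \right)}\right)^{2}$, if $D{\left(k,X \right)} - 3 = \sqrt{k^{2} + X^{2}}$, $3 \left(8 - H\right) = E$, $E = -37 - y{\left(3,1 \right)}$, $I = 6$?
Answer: $\frac{10369}{9} + \frac{128 \sqrt{697}}{3} \approx 2278.5$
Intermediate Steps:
$E = -31$ ($E = -37 - -6 = -37 + 6 = -31$)
$H = \frac{55}{3}$ ($H = 8 - - \frac{31}{3} = 8 + \frac{31}{3} = \frac{55}{3} \approx 18.333$)
$D{\left(k,X \right)} = 3 + \sqrt{X^{2} + k^{2}}$ ($D{\left(k,X \right)} = 3 + \sqrt{k^{2} + X^{2}} = 3 + \sqrt{X^{2} + k^{2}}$)
$\left(H + D{\left(- 4 I,11 \right)}\right)^{2} = \left(\frac{55}{3} + \left(3 + \sqrt{11^{2} + \left(\left(-4\right) 6\right)^{2}}\right)\right)^{2} = \left(\frac{55}{3} + \left(3 + \sqrt{121 + \left(-24\right)^{2}}\right)\right)^{2} = \left(\frac{55}{3} + \left(3 + \sqrt{121 + 576}\right)\right)^{2} = \left(\frac{55}{3} + \left(3 + \sqrt{697}\right)\right)^{2} = \left(\frac{64}{3} + \sqrt{697}\right)^{2}$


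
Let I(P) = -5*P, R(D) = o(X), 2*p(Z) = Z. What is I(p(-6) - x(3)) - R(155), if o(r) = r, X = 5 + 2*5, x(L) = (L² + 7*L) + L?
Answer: 165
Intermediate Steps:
x(L) = L² + 8*L
X = 15 (X = 5 + 10 = 15)
p(Z) = Z/2
R(D) = 15
I(p(-6) - x(3)) - R(155) = -5*((½)*(-6) - 3*(8 + 3)) - 1*15 = -5*(-3 - 3*11) - 15 = -5*(-3 - 1*33) - 15 = -5*(-3 - 33) - 15 = -5*(-36) - 15 = 180 - 15 = 165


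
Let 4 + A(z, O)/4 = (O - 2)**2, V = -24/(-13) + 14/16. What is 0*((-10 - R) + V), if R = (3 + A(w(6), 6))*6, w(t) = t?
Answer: 0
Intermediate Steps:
V = 283/104 (V = -24*(-1/13) + 14*(1/16) = 24/13 + 7/8 = 283/104 ≈ 2.7212)
A(z, O) = -16 + 4*(-2 + O)**2 (A(z, O) = -16 + 4*(O - 2)**2 = -16 + 4*(-2 + O)**2)
R = 306 (R = (3 + 4*6*(-4 + 6))*6 = (3 + 4*6*2)*6 = (3 + 48)*6 = 51*6 = 306)
0*((-10 - R) + V) = 0*((-10 - 1*306) + 283/104) = 0*((-10 - 306) + 283/104) = 0*(-316 + 283/104) = 0*(-32581/104) = 0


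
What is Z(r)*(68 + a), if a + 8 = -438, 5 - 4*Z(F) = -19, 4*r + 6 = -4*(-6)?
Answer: -2268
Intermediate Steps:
r = 9/2 (r = -3/2 + (-4*(-6))/4 = -3/2 + (¼)*24 = -3/2 + 6 = 9/2 ≈ 4.5000)
Z(F) = 6 (Z(F) = 5/4 - ¼*(-19) = 5/4 + 19/4 = 6)
a = -446 (a = -8 - 438 = -446)
Z(r)*(68 + a) = 6*(68 - 446) = 6*(-378) = -2268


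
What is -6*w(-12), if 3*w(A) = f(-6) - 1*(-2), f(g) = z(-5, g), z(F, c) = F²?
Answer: -54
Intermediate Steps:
f(g) = 25 (f(g) = (-5)² = 25)
w(A) = 9 (w(A) = (25 - 1*(-2))/3 = (25 + 2)/3 = (⅓)*27 = 9)
-6*w(-12) = -6*9 = -54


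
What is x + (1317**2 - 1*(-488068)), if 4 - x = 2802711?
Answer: -580150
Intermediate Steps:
x = -2802707 (x = 4 - 1*2802711 = 4 - 2802711 = -2802707)
x + (1317**2 - 1*(-488068)) = -2802707 + (1317**2 - 1*(-488068)) = -2802707 + (1734489 + 488068) = -2802707 + 2222557 = -580150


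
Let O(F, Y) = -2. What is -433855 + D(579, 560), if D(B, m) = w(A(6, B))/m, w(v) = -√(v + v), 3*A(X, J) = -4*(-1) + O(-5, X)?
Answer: -433855 - √3/840 ≈ -4.3386e+5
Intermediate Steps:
A(X, J) = ⅔ (A(X, J) = (-4*(-1) - 2)/3 = (4 - 2)/3 = (⅓)*2 = ⅔)
w(v) = -√2*√v (w(v) = -√(2*v) = -√2*√v)
D(B, m) = -2*√3/(3*m) (D(B, m) = (-√2*√(⅔))/m = (-√2*√6/3)/m = (-2*√3/3)/m = -2*√3/(3*m))
-433855 + D(579, 560) = -433855 - ⅔*√3/560 = -433855 - ⅔*√3*1/560 = -433855 - √3/840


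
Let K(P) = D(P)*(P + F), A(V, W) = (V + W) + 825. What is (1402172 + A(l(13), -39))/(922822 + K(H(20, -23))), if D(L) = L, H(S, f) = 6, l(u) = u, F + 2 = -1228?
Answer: 1402971/915478 ≈ 1.5325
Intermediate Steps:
F = -1230 (F = -2 - 1228 = -1230)
A(V, W) = 825 + V + W
K(P) = P*(-1230 + P) (K(P) = P*(P - 1230) = P*(-1230 + P))
(1402172 + A(l(13), -39))/(922822 + K(H(20, -23))) = (1402172 + (825 + 13 - 39))/(922822 + 6*(-1230 + 6)) = (1402172 + 799)/(922822 + 6*(-1224)) = 1402971/(922822 - 7344) = 1402971/915478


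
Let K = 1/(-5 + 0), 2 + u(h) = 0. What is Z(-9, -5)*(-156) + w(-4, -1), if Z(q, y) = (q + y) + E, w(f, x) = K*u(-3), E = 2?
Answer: 9362/5 ≈ 1872.4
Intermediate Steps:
u(h) = -2 (u(h) = -2 + 0 = -2)
K = -1/5 (K = 1/(-5) = -1/5 ≈ -0.20000)
w(f, x) = 2/5 (w(f, x) = -1/5*(-2) = 2/5)
Z(q, y) = 2 + q + y (Z(q, y) = (q + y) + 2 = 2 + q + y)
Z(-9, -5)*(-156) + w(-4, -1) = (2 - 9 - 5)*(-156) + 2/5 = -12*(-156) + 2/5 = 1872 + 2/5 = 9362/5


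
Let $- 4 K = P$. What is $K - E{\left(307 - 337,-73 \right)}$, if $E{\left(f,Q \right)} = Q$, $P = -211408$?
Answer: $52925$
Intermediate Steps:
$K = 52852$ ($K = \left(- \frac{1}{4}\right) \left(-211408\right) = 52852$)
$K - E{\left(307 - 337,-73 \right)} = 52852 - -73 = 52852 + 73 = 52925$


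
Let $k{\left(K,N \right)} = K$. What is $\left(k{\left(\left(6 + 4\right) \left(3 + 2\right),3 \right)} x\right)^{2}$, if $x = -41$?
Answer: $4202500$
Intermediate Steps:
$\left(k{\left(\left(6 + 4\right) \left(3 + 2\right),3 \right)} x\right)^{2} = \left(\left(6 + 4\right) \left(3 + 2\right) \left(-41\right)\right)^{2} = \left(10 \cdot 5 \left(-41\right)\right)^{2} = \left(50 \left(-41\right)\right)^{2} = \left(-2050\right)^{2} = 4202500$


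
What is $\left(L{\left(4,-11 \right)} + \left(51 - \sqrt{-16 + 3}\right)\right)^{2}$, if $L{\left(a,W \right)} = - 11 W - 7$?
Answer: $\left(165 - i \sqrt{13}\right)^{2} \approx 27212.0 - 1189.8 i$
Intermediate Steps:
$L{\left(a,W \right)} = -7 - 11 W$
$\left(L{\left(4,-11 \right)} + \left(51 - \sqrt{-16 + 3}\right)\right)^{2} = \left(\left(-7 - -121\right) + \left(51 - \sqrt{-16 + 3}\right)\right)^{2} = \left(\left(-7 + 121\right) + \left(51 - \sqrt{-13}\right)\right)^{2} = \left(114 + \left(51 - i \sqrt{13}\right)\right)^{2} = \left(165 - i \sqrt{13}\right)^{2}$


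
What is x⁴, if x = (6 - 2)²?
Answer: 65536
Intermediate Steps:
x = 16 (x = 4² = 16)
x⁴ = 16⁴ = 65536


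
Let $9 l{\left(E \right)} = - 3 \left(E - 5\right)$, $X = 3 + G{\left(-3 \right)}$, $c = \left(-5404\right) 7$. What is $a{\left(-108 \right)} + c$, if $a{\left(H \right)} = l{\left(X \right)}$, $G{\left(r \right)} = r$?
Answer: $- \frac{113479}{3} \approx -37826.0$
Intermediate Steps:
$c = -37828$
$X = 0$ ($X = 3 - 3 = 0$)
$l{\left(E \right)} = \frac{5}{3} - \frac{E}{3}$ ($l{\left(E \right)} = \frac{\left(-3\right) \left(E - 5\right)}{9} = \frac{\left(-3\right) \left(-5 + E\right)}{9} = \frac{15 - 3 E}{9} = \frac{5}{3} - \frac{E}{3}$)
$a{\left(H \right)} = \frac{5}{3}$ ($a{\left(H \right)} = \frac{5}{3} - 0 = \frac{5}{3} + 0 = \frac{5}{3}$)
$a{\left(-108 \right)} + c = \frac{5}{3} - 37828 = - \frac{113479}{3}$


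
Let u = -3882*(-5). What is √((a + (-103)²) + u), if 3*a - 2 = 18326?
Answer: √325155/3 ≈ 190.07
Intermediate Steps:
a = 18328/3 (a = ⅔ + (⅓)*18326 = ⅔ + 18326/3 = 18328/3 ≈ 6109.3)
u = 19410
√((a + (-103)²) + u) = √((18328/3 + (-103)²) + 19410) = √((18328/3 + 10609) + 19410) = √(50155/3 + 19410) = √(108385/3) = √325155/3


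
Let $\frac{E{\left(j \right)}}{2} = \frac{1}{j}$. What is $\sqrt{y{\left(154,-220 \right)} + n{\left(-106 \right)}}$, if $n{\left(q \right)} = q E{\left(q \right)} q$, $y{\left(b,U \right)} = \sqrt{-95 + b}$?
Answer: $\sqrt{-212 + \sqrt{59}} \approx 14.294 i$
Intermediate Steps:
$E{\left(j \right)} = \frac{2}{j}$
$n{\left(q \right)} = 2 q$ ($n{\left(q \right)} = q \frac{2}{q} q = 2 q$)
$\sqrt{y{\left(154,-220 \right)} + n{\left(-106 \right)}} = \sqrt{\sqrt{-95 + 154} + 2 \left(-106\right)} = \sqrt{\sqrt{59} - 212} = \sqrt{-212 + \sqrt{59}}$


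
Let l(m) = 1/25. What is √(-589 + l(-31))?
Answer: 6*I*√409/5 ≈ 24.268*I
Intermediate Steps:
l(m) = 1/25
√(-589 + l(-31)) = √(-589 + 1/25) = √(-14724/25) = 6*I*√409/5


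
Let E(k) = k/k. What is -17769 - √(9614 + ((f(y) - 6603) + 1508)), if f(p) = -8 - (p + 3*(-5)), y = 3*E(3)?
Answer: -17769 - √4523 ≈ -17836.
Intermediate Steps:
E(k) = 1
y = 3 (y = 3*1 = 3)
f(p) = 7 - p (f(p) = -8 - (p - 15) = -8 - (-15 + p) = -8 + (15 - p) = 7 - p)
-17769 - √(9614 + ((f(y) - 6603) + 1508)) = -17769 - √(9614 + (((7 - 1*3) - 6603) + 1508)) = -17769 - √(9614 + (((7 - 3) - 6603) + 1508)) = -17769 - √(9614 + ((4 - 6603) + 1508)) = -17769 - √(9614 + (-6599 + 1508)) = -17769 - √(9614 - 5091) = -17769 - √4523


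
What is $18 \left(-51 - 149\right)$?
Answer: $-3600$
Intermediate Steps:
$18 \left(-51 - 149\right) = 18 \left(-200\right) = -3600$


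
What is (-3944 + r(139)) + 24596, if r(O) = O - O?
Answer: 20652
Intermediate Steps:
r(O) = 0
(-3944 + r(139)) + 24596 = (-3944 + 0) + 24596 = -3944 + 24596 = 20652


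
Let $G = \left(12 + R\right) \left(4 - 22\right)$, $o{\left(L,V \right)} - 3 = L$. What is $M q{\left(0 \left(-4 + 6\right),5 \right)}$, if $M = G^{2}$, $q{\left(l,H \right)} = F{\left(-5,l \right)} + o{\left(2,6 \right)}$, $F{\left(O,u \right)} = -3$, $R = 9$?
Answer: $285768$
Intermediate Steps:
$o{\left(L,V \right)} = 3 + L$
$q{\left(l,H \right)} = 2$ ($q{\left(l,H \right)} = -3 + \left(3 + 2\right) = -3 + 5 = 2$)
$G = -378$ ($G = \left(12 + 9\right) \left(4 - 22\right) = 21 \left(-18\right) = -378$)
$M = 142884$ ($M = \left(-378\right)^{2} = 142884$)
$M q{\left(0 \left(-4 + 6\right),5 \right)} = 142884 \cdot 2 = 285768$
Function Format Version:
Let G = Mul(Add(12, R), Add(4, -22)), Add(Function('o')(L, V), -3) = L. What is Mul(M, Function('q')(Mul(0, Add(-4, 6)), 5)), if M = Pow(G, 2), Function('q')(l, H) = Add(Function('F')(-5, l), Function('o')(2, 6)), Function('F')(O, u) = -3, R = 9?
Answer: 285768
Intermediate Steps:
Function('o')(L, V) = Add(3, L)
Function('q')(l, H) = 2 (Function('q')(l, H) = Add(-3, Add(3, 2)) = Add(-3, 5) = 2)
G = -378 (G = Mul(Add(12, 9), Add(4, -22)) = Mul(21, -18) = -378)
M = 142884 (M = Pow(-378, 2) = 142884)
Mul(M, Function('q')(Mul(0, Add(-4, 6)), 5)) = Mul(142884, 2) = 285768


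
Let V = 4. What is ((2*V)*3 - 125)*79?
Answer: -7979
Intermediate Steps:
((2*V)*3 - 125)*79 = ((2*4)*3 - 125)*79 = (8*3 - 125)*79 = (24 - 125)*79 = -101*79 = -7979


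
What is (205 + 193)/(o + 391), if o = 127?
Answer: 199/259 ≈ 0.76834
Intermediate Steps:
(205 + 193)/(o + 391) = (205 + 193)/(127 + 391) = 398/518 = 398*(1/518) = 199/259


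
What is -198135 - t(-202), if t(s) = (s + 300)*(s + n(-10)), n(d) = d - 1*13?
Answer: -176085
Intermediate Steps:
n(d) = -13 + d (n(d) = d - 13 = -13 + d)
t(s) = (-23 + s)*(300 + s) (t(s) = (s + 300)*(s + (-13 - 10)) = (300 + s)*(s - 23) = (300 + s)*(-23 + s) = (-23 + s)*(300 + s))
-198135 - t(-202) = -198135 - (-6900 + (-202)**2 + 277*(-202)) = -198135 - (-6900 + 40804 - 55954) = -198135 - 1*(-22050) = -198135 + 22050 = -176085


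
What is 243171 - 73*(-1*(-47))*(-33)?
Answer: 356394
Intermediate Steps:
243171 - 73*(-1*(-47))*(-33) = 243171 - 73*47*(-33) = 243171 - 3431*(-33) = 243171 - 1*(-113223) = 243171 + 113223 = 356394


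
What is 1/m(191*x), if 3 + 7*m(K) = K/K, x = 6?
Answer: -7/2 ≈ -3.5000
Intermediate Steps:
m(K) = -2/7 (m(K) = -3/7 + (K/K)/7 = -3/7 + (1/7)*1 = -3/7 + 1/7 = -2/7)
1/m(191*x) = 1/(-2/7) = -7/2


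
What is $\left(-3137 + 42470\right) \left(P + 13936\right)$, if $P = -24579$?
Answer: $-418621119$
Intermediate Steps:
$\left(-3137 + 42470\right) \left(P + 13936\right) = \left(-3137 + 42470\right) \left(-24579 + 13936\right) = 39333 \left(-10643\right) = -418621119$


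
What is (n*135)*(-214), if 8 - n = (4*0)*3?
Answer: -231120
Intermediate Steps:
n = 8 (n = 8 - 4*0*3 = 8 - 0*3 = 8 - 1*0 = 8 + 0 = 8)
(n*135)*(-214) = (8*135)*(-214) = 1080*(-214) = -231120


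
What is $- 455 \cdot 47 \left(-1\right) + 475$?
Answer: $21860$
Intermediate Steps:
$- 455 \cdot 47 \left(-1\right) + 475 = \left(-455\right) \left(-47\right) + 475 = 21385 + 475 = 21860$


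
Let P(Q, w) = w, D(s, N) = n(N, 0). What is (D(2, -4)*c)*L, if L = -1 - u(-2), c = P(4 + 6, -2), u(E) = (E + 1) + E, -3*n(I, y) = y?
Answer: 0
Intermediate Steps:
n(I, y) = -y/3
D(s, N) = 0 (D(s, N) = -⅓*0 = 0)
u(E) = 1 + 2*E (u(E) = (1 + E) + E = 1 + 2*E)
c = -2
L = 2 (L = -1 - (1 + 2*(-2)) = -1 - (1 - 4) = -1 - 1*(-3) = -1 + 3 = 2)
(D(2, -4)*c)*L = (0*(-2))*2 = 0*2 = 0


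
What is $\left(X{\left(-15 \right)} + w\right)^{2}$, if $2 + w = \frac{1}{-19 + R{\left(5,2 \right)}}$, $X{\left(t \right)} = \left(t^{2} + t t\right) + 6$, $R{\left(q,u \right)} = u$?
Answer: $\frac{59552089}{289} \approx 2.0606 \cdot 10^{5}$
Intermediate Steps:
$X{\left(t \right)} = 6 + 2 t^{2}$ ($X{\left(t \right)} = \left(t^{2} + t^{2}\right) + 6 = 2 t^{2} + 6 = 6 + 2 t^{2}$)
$w = - \frac{35}{17}$ ($w = -2 + \frac{1}{-19 + 2} = -2 + \frac{1}{-17} = -2 - \frac{1}{17} = - \frac{35}{17} \approx -2.0588$)
$\left(X{\left(-15 \right)} + w\right)^{2} = \left(\left(6 + 2 \left(-15\right)^{2}\right) - \frac{35}{17}\right)^{2} = \left(\left(6 + 2 \cdot 225\right) - \frac{35}{17}\right)^{2} = \left(\left(6 + 450\right) - \frac{35}{17}\right)^{2} = \left(456 - \frac{35}{17}\right)^{2} = \left(\frac{7717}{17}\right)^{2} = \frac{59552089}{289}$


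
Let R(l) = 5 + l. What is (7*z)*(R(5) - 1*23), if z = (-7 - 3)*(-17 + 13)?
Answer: -3640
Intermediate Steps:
z = 40 (z = -10*(-4) = 40)
(7*z)*(R(5) - 1*23) = (7*40)*((5 + 5) - 1*23) = 280*(10 - 23) = 280*(-13) = -3640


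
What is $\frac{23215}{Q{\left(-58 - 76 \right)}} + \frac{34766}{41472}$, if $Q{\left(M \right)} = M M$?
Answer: $\frac{198378847}{93083904} \approx 2.1312$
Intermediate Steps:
$Q{\left(M \right)} = M^{2}$
$\frac{23215}{Q{\left(-58 - 76 \right)}} + \frac{34766}{41472} = \frac{23215}{\left(-58 - 76\right)^{2}} + \frac{34766}{41472} = \frac{23215}{\left(-134\right)^{2}} + 34766 \cdot \frac{1}{41472} = \frac{23215}{17956} + \frac{17383}{20736} = \frac{198378847}{93083904}$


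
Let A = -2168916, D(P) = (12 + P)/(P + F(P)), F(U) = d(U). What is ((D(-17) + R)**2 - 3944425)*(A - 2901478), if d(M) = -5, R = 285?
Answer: 4740123936161775/242 ≈ 1.9587e+13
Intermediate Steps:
F(U) = -5
D(P) = (12 + P)/(-5 + P) (D(P) = (12 + P)/(P - 5) = (12 + P)/(-5 + P))
((D(-17) + R)**2 - 3944425)*(A - 2901478) = (((12 - 17)/(-5 - 17) + 285)**2 - 3944425)*(-2168916 - 2901478) = ((-5/(-22) + 285)**2 - 3944425)*(-5070394) = ((-1/22*(-5) + 285)**2 - 3944425)*(-5070394) = ((5/22 + 285)**2 - 3944425)*(-5070394) = ((6275/22)**2 - 3944425)*(-5070394) = (39375625/484 - 3944425)*(-5070394) = -1869726075/484*(-5070394) = 4740123936161775/242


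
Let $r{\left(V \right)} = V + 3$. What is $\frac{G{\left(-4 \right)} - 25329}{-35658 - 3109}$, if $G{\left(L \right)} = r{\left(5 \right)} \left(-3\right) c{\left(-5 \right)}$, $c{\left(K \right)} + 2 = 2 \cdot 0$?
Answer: $\frac{25281}{38767} \approx 0.65213$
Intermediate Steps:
$c{\left(K \right)} = -2$ ($c{\left(K \right)} = -2 + 2 \cdot 0 = -2 + 0 = -2$)
$r{\left(V \right)} = 3 + V$
$G{\left(L \right)} = 48$ ($G{\left(L \right)} = \left(3 + 5\right) \left(-3\right) \left(-2\right) = 8 \left(-3\right) \left(-2\right) = \left(-24\right) \left(-2\right) = 48$)
$\frac{G{\left(-4 \right)} - 25329}{-35658 - 3109} = \frac{48 - 25329}{-35658 - 3109} = - \frac{25281}{-38767} = \left(-25281\right) \left(- \frac{1}{38767}\right) = \frac{25281}{38767}$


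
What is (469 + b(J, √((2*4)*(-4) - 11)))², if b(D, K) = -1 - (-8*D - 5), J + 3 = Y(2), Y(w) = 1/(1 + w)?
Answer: 1836025/9 ≈ 2.0400e+5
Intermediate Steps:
J = -8/3 (J = -3 + 1/(1 + 2) = -3 + 1/3 = -3 + ⅓ = -8/3 ≈ -2.6667)
b(D, K) = 4 + 8*D (b(D, K) = -1 - (-5 - 8*D) = -1 + (5 + 8*D) = 4 + 8*D)
(469 + b(J, √((2*4)*(-4) - 11)))² = (469 + (4 + 8*(-8/3)))² = (469 + (4 - 64/3))² = (469 - 52/3)² = (1355/3)² = 1836025/9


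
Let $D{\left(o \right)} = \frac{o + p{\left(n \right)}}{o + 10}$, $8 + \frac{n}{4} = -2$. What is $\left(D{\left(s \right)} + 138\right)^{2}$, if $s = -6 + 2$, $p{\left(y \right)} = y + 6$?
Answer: $\frac{156025}{9} \approx 17336.0$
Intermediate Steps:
$n = -40$ ($n = -32 + 4 \left(-2\right) = -32 - 8 = -40$)
$p{\left(y \right)} = 6 + y$
$s = -4$
$D{\left(o \right)} = \frac{-34 + o}{10 + o}$ ($D{\left(o \right)} = \frac{o + \left(6 - 40\right)}{o + 10} = \frac{o - 34}{10 + o} = \frac{-34 + o}{10 + o}$)
$\left(D{\left(s \right)} + 138\right)^{2} = \left(\frac{-34 - 4}{10 - 4} + 138\right)^{2} = \left(\frac{1}{6} \left(-38\right) + 138\right)^{2} = \left(- \frac{19}{3} + 138\right)^{2} = \left(\frac{395}{3}\right)^{2} = \frac{156025}{9}$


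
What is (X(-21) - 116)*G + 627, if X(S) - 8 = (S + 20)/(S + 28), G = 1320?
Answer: -994851/7 ≈ -1.4212e+5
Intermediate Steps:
X(S) = 8 + (20 + S)/(28 + S) (X(S) = 8 + (S + 20)/(S + 28) = 8 + (20 + S)/(28 + S))
(X(-21) - 116)*G + 627 = ((244 + 9*(-21))/(28 - 21) - 116)*1320 + 627 = ((244 - 189)/7 - 116)*1320 + 627 = ((1/7)*55 - 116)*1320 + 627 = (55/7 - 116)*1320 + 627 = -757/7*1320 + 627 = -999240/7 + 627 = -994851/7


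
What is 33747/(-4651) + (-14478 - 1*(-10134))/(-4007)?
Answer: -115020285/18636557 ≈ -6.1718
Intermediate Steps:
33747/(-4651) + (-14478 - 1*(-10134))/(-4007) = 33747*(-1/4651) + (-14478 + 10134)*(-1/4007) = -33747/4651 - 4344*(-1/4007) = -33747/4651 + 4344/4007 = -115020285/18636557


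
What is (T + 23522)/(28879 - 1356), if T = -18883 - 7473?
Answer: -2834/27523 ≈ -0.10297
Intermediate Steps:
T = -26356
(T + 23522)/(28879 - 1356) = (-26356 + 23522)/(28879 - 1356) = -2834/27523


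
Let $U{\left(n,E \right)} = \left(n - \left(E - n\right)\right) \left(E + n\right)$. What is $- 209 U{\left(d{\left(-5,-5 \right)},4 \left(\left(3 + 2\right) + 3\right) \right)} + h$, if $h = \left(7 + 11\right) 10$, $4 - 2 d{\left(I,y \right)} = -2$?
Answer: $190370$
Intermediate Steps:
$d{\left(I,y \right)} = 3$ ($d{\left(I,y \right)} = 2 - -1 = 2 + 1 = 3$)
$h = 180$ ($h = 18 \cdot 10 = 180$)
$U{\left(n,E \right)} = \left(E + n\right) \left(- E + 2 n\right)$ ($U{\left(n,E \right)} = \left(- E + 2 n\right) \left(E + n\right) = \left(E + n\right) \left(- E + 2 n\right)$)
$- 209 U{\left(d{\left(-5,-5 \right)},4 \left(\left(3 + 2\right) + 3\right) \right)} + h = - 209 \left(- \left(4 \left(\left(3 + 2\right) + 3\right)\right)^{2} + 2 \cdot 3^{2} + 4 \left(\left(3 + 2\right) + 3\right) 3\right) + 180 = - 209 \left(- \left(4 \left(5 + 3\right)\right)^{2} + 2 \cdot 9 + 4 \left(5 + 3\right) 3\right) + 180 = - 209 \left(- \left(4 \cdot 8\right)^{2} + 18 + 4 \cdot 8 \cdot 3\right) + 180 = - 209 \left(- 32^{2} + 18 + 32 \cdot 3\right) + 180 = - 209 \left(\left(-1\right) 1024 + 18 + 96\right) + 180 = - 209 \left(-1024 + 18 + 96\right) + 180 = \left(-209\right) \left(-910\right) + 180 = 190190 + 180 = 190370$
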